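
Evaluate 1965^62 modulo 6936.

2745

By square-and-multiply:
62 in binary is 111110, i.e. 62 = 32 + 16 + 8 + 4 + 2.
1965^1 ≡ 1965 (mod 6936)
1965^2 ≡ 1965^2 = 3861225 ≡ 4809 (mod 6936)
1965^4 ≡ 4809^2 = 23126481 ≡ 1857 (mod 6936)
1965^8 ≡ 1857^2 = 3448449 ≡ 1257 (mod 6936)
1965^16 ≡ 1257^2 = 1580049 ≡ 5577 (mod 6936)
1965^32 ≡ 5577^2 = 31102929 ≡ 1905 (mod 6936)
1965^62 = 1965^32 * 1965^16 * 1965^8 * 1965^4 * 1965^2 ≡ 1905 * 5577 * 1257 * 1857 * 4809 (mod 6936).
Accumulate the product:
1905 * 5577 = 10624185 ≡ 5169
5169 * 1257 = 6497433 ≡ 5337
5337 * 1857 = 9910809 ≡ 6201
6201 * 4809 = 29820609 ≡ 2745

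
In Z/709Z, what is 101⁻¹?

By the extended Euclidean algorithm:
709 = 7·101 + 2
101 = 50·2 + 1
2 = 2·1 + 0
gcd(101, 709) = 1, so the inverse exists.
Back-substitute for 1:
1 = 1·101 − 50·2
  = −50·709 + 351·101
So 101⁻¹ ≡ 351 (mod 709).

351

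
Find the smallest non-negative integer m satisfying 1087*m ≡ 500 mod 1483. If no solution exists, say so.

1287

gcd(1087, 1483) = 1, so a unique solution mod 1483 exists.
1087⁻¹ ≡ 925 (mod 1483).
m ≡ 925*500 ≡ 1287 (mod 1483).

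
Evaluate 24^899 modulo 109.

24^1 ≡ 24 (mod 109)
24^2 ≡ 24^2 = 576 ≡ 31 (mod 109)
24^4 ≡ 31^2 = 961 ≡ 89 (mod 109)
24^8 ≡ 89^2 = 7921 ≡ 73 (mod 109)
24^16 ≡ 73^2 = 5329 ≡ 97 (mod 109)
24^32 ≡ 97^2 = 9409 ≡ 35 (mod 109)
24^64 ≡ 35^2 = 1225 ≡ 26 (mod 109)
24^128 ≡ 26^2 = 676 ≡ 22 (mod 109)
24^256 ≡ 22^2 = 484 ≡ 48 (mod 109)
24^512 ≡ 48^2 = 2304 ≡ 15 (mod 109)
24^899 = 24^512 * 24^256 * 24^128 * 24^2 * 24^1 ≡ 15 * 48 * 22 * 31 * 24 (mod 109).
Accumulate the product:
15 * 48 = 720 ≡ 66
66 * 22 = 1452 ≡ 35
35 * 31 = 1085 ≡ 104
104 * 24 = 2496 ≡ 98

98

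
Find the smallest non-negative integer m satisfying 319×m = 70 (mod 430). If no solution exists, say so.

gcd(319, 430) = 1, so a unique solution mod 430 exists.
319⁻¹ ≡ 399 (mod 430).
m ≡ 399×70 ≡ 410 (mod 430).

410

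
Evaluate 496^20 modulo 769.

Using repeated squaring:
20 in binary is 10100, i.e. 20 = 16 + 4.
496^1 ≡ 496 (mod 769)
496^2 ≡ 496^2 = 246016 ≡ 705 (mod 769)
496^4 ≡ 705^2 = 497025 ≡ 251 (mod 769)
496^8 ≡ 251^2 = 63001 ≡ 712 (mod 769)
496^16 ≡ 712^2 = 506944 ≡ 173 (mod 769)
496^20 = 496^16 · 496^4 ≡ 173 · 251 (mod 769).
173 · 251 = 43423 ≡ 359 (mod 769).

359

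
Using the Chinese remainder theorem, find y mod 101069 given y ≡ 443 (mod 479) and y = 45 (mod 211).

80436

479⁻¹ mod 211: 479*174 ≡ 1 (mod 211), so 479⁻¹ ≡ 174.
y = 443 + 479*((45 − 443)*174 mod 211) = 443 + 479*167 = 80436.
Check: 80436 mod 479 = 443, 80436 mod 211 = 45. ✓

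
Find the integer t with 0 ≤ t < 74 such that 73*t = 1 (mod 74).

74 = 1*73 + 1
73 = 73*1 + 0
gcd(73, 74) = 1, so the inverse exists.
Bézout: 1 = 1*74 − 1*73.
So 73⁻¹ ≡ −1 ≡ 73 (mod 74).

73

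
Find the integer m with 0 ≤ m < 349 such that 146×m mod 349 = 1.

Run the extended Euclidean algorithm:
349 = 2×146 + 57
146 = 2×57 + 32
57 = 1×32 + 25
32 = 1×25 + 7
25 = 3×7 + 4
7 = 1×4 + 3
4 = 1×3 + 1
3 = 3×1 + 0
gcd(146, 349) = 1, so the inverse exists.
Bézout: 1 = 41×349 − 98×146.
So 146⁻¹ ≡ −98 ≡ 251 (mod 349).

251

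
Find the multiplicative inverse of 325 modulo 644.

537

644 = 1×325 + 319
325 = 1×319 + 6
319 = 53×6 + 1
6 = 6×1 + 0
gcd(325, 644) = 1, so the inverse exists.
Back-substitute for 1:
1 = 1×319 − 53×6
  = −53×325 + 54×319
  = 54×644 − 107×325
So 325⁻¹ ≡ −107 ≡ 537 (mod 644).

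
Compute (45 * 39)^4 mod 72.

45 * 39 = 1755 ≡ 27 (mod 72)
(27)^4 ≡ 9 (mod 72)

9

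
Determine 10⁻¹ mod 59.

59 = 5·10 + 9
10 = 1·9 + 1
9 = 9·1 + 0
gcd(10, 59) = 1, so the inverse exists.
Back-substitute for 1:
1 = 1·10 − 1·9
  = −1·59 + 6·10
So 10⁻¹ ≡ 6 (mod 59).

6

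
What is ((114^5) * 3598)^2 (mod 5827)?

(114)^5 ≡ 1378 (mod 5827)
1378 * 3598 = 4958044 ≡ 5094 (mod 5827)
(5094)^2 ≡ 1205 (mod 5827)

1205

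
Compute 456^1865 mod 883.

456^1 ≡ 456 (mod 883)
456^2 ≡ 456^2 = 207936 ≡ 431 (mod 883)
456^4 ≡ 431^2 = 185761 ≡ 331 (mod 883)
456^8 ≡ 331^2 = 109561 ≡ 69 (mod 883)
456^16 ≡ 69^2 = 4761 ≡ 346 (mod 883)
456^32 ≡ 346^2 = 119716 ≡ 511 (mod 883)
456^64 ≡ 511^2 = 261121 ≡ 636 (mod 883)
456^128 ≡ 636^2 = 404496 ≡ 82 (mod 883)
456^256 ≡ 82^2 = 6724 ≡ 543 (mod 883)
456^512 ≡ 543^2 = 294849 ≡ 810 (mod 883)
456^1024 ≡ 810^2 = 656100 ≡ 31 (mod 883)
456^1865 = 456^1024 * 456^512 * 456^256 * 456^64 * 456^8 * 456^1 ≡ 31 * 810 * 543 * 636 * 69 * 456 (mod 883).
Accumulate the product:
31 * 810 = 25110 ≡ 386
386 * 543 = 209598 ≡ 327
327 * 636 = 207972 ≡ 467
467 * 69 = 32223 ≡ 435
435 * 456 = 198360 ≡ 568

568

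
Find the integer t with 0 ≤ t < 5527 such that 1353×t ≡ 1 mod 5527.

817

Apply the Euclidean algorithm and back-substitute:
5527 = 4*1353 + 115
1353 = 11*115 + 88
115 = 1*88 + 27
88 = 3*27 + 7
27 = 3*7 + 6
7 = 1*6 + 1
6 = 6*1 + 0
gcd(1353, 5527) = 1, so the inverse exists.
Back-substitute for 1:
1 = 1*7 − 1*6
  = −1*27 + 4*7
  = 4*88 − 13*27
  = −13*115 + 17*88
  = 17*1353 − 200*115
  = −200*5527 + 817*1353
So 1353⁻¹ ≡ 817 (mod 5527).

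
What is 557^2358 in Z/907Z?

2358 in binary is 100100110110, i.e. 2358 = 2048 + 256 + 32 + 16 + 4 + 2.
557^1 ≡ 557 (mod 907)
557^2 ≡ 557^2 = 310249 ≡ 55 (mod 907)
557^4 ≡ 55^2 = 3025 ≡ 304 (mod 907)
557^8 ≡ 304^2 = 92416 ≡ 809 (mod 907)
557^16 ≡ 809^2 = 654481 ≡ 534 (mod 907)
557^32 ≡ 534^2 = 285156 ≡ 358 (mod 907)
557^64 ≡ 358^2 = 128164 ≡ 277 (mod 907)
557^128 ≡ 277^2 = 76729 ≡ 541 (mod 907)
557^256 ≡ 541^2 = 292681 ≡ 627 (mod 907)
557^512 ≡ 627^2 = 393129 ≡ 398 (mod 907)
557^1024 ≡ 398^2 = 158404 ≡ 586 (mod 907)
557^2048 ≡ 586^2 = 343396 ≡ 550 (mod 907)
557^2358 = 557^2048 * 557^256 * 557^32 * 557^16 * 557^4 * 557^2 ≡ 550 * 627 * 358 * 534 * 304 * 55 (mod 907).
Accumulate the product:
550 * 627 = 344850 ≡ 190
190 * 358 = 68020 ≡ 902
902 * 534 = 481668 ≡ 51
51 * 304 = 15504 ≡ 85
85 * 55 = 4675 ≡ 140

140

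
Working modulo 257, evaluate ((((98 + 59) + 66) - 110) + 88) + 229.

98 + 59 = 157
157 + 66 = 223
223 - 110 = 113
113 + 88 = 201
201 + 229 = 430 ≡ 173 (mod 257)

173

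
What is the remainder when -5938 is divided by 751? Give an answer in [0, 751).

-5938 = -8*751 + 70, so -5938 ≡ 70 (mod 751).

70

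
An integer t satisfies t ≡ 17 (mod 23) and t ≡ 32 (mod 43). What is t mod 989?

247

23⁻¹ mod 43: 23×15 ≡ 1 (mod 43), so 23⁻¹ ≡ 15.
t = 17 + 23×((32 − 17)×15 mod 43) = 17 + 23×10 = 247.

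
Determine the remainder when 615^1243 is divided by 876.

39

Compute successive squares:
1243 in binary is 10011011011, i.e. 1243 = 1024 + 128 + 64 + 16 + 8 + 2 + 1.
615^1 ≡ 615 (mod 876)
615^2 ≡ 615^2 = 378225 ≡ 669 (mod 876)
615^4 ≡ 669^2 = 447561 ≡ 801 (mod 876)
615^8 ≡ 801^2 = 641601 ≡ 369 (mod 876)
615^16 ≡ 369^2 = 136161 ≡ 381 (mod 876)
615^32 ≡ 381^2 = 145161 ≡ 621 (mod 876)
615^64 ≡ 621^2 = 385641 ≡ 201 (mod 876)
615^128 ≡ 201^2 = 40401 ≡ 105 (mod 876)
615^256 ≡ 105^2 = 11025 ≡ 513 (mod 876)
615^512 ≡ 513^2 = 263169 ≡ 369 (mod 876)
615^1024 ≡ 369^2 = 136161 ≡ 381 (mod 876)
615^1243 = 615^1024 × 615^128 × 615^64 × 615^16 × 615^8 × 615^2 × 615^1 ≡ 381 × 105 × 201 × 381 × 369 × 669 × 615 (mod 876).
Accumulate the product:
381 × 105 = 40005 ≡ 585
585 × 201 = 117585 ≡ 201
201 × 381 = 76581 ≡ 369
369 × 369 = 136161 ≡ 381
381 × 669 = 254889 ≡ 849
849 × 615 = 522135 ≡ 39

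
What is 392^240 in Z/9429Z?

6559

By square-and-multiply:
240 in binary is 11110000, i.e. 240 = 128 + 64 + 32 + 16.
392^1 ≡ 392 (mod 9429)
392^2 ≡ 392^2 = 153664 ≡ 2800 (mod 9429)
392^4 ≡ 2800^2 = 7840000 ≡ 4501 (mod 9429)
392^8 ≡ 4501^2 = 20259001 ≡ 5509 (mod 9429)
392^16 ≡ 5509^2 = 30349081 ≡ 6559 (mod 9429)
392^32 ≡ 6559^2 = 43020481 ≡ 5383 (mod 9429)
392^64 ≡ 5383^2 = 28976689 ≡ 1372 (mod 9429)
392^128 ≡ 1372^2 = 1882384 ≡ 6013 (mod 9429)
392^240 = 392^128 · 392^64 · 392^32 · 392^16 ≡ 6013 · 1372 · 5383 · 6559 (mod 9429).
Accumulate the product:
6013 · 1372 = 8249836 ≡ 8890
8890 · 5383 = 47854870 ≡ 2695
2695 · 6559 = 17676505 ≡ 6559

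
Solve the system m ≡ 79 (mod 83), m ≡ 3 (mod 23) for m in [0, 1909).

83⁻¹ mod 23: 83*5 ≡ 1 (mod 23), so 83⁻¹ ≡ 5.
m = 79 + 83*((3 − 79)*5 mod 23) = 79 + 83*11 = 992.

992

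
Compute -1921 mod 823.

-1921 = -3×823 + 548, so -1921 ≡ 548 (mod 823).

548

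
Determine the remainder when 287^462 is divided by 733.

177

Using repeated squaring:
462 in binary is 111001110, i.e. 462 = 256 + 128 + 64 + 8 + 4 + 2.
287^1 ≡ 287 (mod 733)
287^2 ≡ 287^2 = 82369 ≡ 273 (mod 733)
287^4 ≡ 273^2 = 74529 ≡ 496 (mod 733)
287^8 ≡ 496^2 = 246016 ≡ 461 (mod 733)
287^16 ≡ 461^2 = 212521 ≡ 684 (mod 733)
287^32 ≡ 684^2 = 467856 ≡ 202 (mod 733)
287^64 ≡ 202^2 = 40804 ≡ 489 (mod 733)
287^128 ≡ 489^2 = 239121 ≡ 163 (mod 733)
287^256 ≡ 163^2 = 26569 ≡ 181 (mod 733)
287^462 = 287^256 × 287^128 × 287^64 × 287^8 × 287^4 × 287^2 ≡ 181 × 163 × 489 × 461 × 496 × 273 (mod 733).
Accumulate the product:
181 × 163 = 29503 ≡ 183
183 × 489 = 89487 ≡ 61
61 × 461 = 28121 ≡ 267
267 × 496 = 132432 ≡ 492
492 × 273 = 134316 ≡ 177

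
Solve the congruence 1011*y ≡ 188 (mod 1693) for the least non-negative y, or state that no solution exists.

243

gcd(1011, 1693) = 1, so a unique solution mod 1693 exists.
1011⁻¹ ≡ 1199 (mod 1693).
y ≡ 1199*188 ≡ 243 (mod 1693).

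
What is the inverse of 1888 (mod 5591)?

1685

5591 = 2*1888 + 1815
1888 = 1*1815 + 73
1815 = 24*73 + 63
73 = 1*63 + 10
63 = 6*10 + 3
10 = 3*3 + 1
3 = 3*1 + 0
gcd(1888, 5591) = 1, so the inverse exists.
Back-substitute for 1:
1 = 1*10 − 3*3
  = −3*63 + 19*10
  = 19*73 − 22*63
  = −22*1815 + 547*73
  = 547*1888 − 569*1815
  = −569*5591 + 1685*1888
So 1888⁻¹ ≡ 1685 (mod 5591).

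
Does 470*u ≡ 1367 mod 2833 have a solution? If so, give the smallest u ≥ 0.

2420

gcd(470, 2833) = 1, so a unique solution mod 2833 exists.
470⁻¹ ≡ 1525 (mod 2833).
u ≡ 1525*1367 ≡ 2420 (mod 2833).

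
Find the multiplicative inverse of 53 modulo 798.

527

By the extended Euclidean algorithm:
798 = 15·53 + 3
53 = 17·3 + 2
3 = 1·2 + 1
2 = 2·1 + 0
gcd(53, 798) = 1, so the inverse exists.
Back-substitute for 1:
1 = 1·3 − 1·2
  = −1·53 + 18·3
  = 18·798 − 271·53
So 53⁻¹ ≡ −271 ≡ 527 (mod 798).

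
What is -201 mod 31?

16

-201 = -7×31 + 16, so -201 ≡ 16 (mod 31).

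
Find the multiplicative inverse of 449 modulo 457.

57

By the extended Euclidean algorithm:
457 = 1×449 + 8
449 = 56×8 + 1
8 = 8×1 + 0
gcd(449, 457) = 1, so the inverse exists.
Bézout: 1 = −56×457 + 57×449.
So 449⁻¹ ≡ 57 (mod 457).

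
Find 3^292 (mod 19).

292 in binary is 100100100, i.e. 292 = 256 + 32 + 4.
3^1 ≡ 3 (mod 19)
3^2 ≡ 3^2 = 9 (mod 19)
3^4 ≡ 9^2 = 81 ≡ 5 (mod 19)
3^8 ≡ 5^2 = 25 ≡ 6 (mod 19)
3^16 ≡ 6^2 = 36 ≡ 17 (mod 19)
3^32 ≡ 17^2 = 289 ≡ 4 (mod 19)
3^64 ≡ 4^2 = 16 (mod 19)
3^128 ≡ 16^2 = 256 ≡ 9 (mod 19)
3^256 ≡ 9^2 = 81 ≡ 5 (mod 19)
3^292 = 3^256 * 3^32 * 3^4 ≡ 5 * 4 * 5 (mod 19).
Accumulate the product:
5 * 4 = 20 ≡ 1
1 * 5 = 5

5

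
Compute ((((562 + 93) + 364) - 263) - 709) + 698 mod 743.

562 + 93 = 655
655 + 364 = 1019 ≡ 276 (mod 743)
276 - 263 = 13
13 - 709 = -696 ≡ 47 (mod 743)
47 + 698 = 745 ≡ 2 (mod 743)

2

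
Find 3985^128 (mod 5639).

2466

By square-and-multiply:
3985^1 ≡ 3985 (mod 5639)
3985^2 ≡ 3985^2 = 15880225 ≡ 801 (mod 5639)
3985^4 ≡ 801^2 = 641601 ≡ 4394 (mod 5639)
3985^8 ≡ 4394^2 = 19307236 ≡ 4939 (mod 5639)
3985^16 ≡ 4939^2 = 24393721 ≡ 5046 (mod 5639)
3985^32 ≡ 5046^2 = 25462116 ≡ 2031 (mod 5639)
3985^64 ≡ 2031^2 = 4124961 ≡ 2852 (mod 5639)
3985^128 ≡ 2852^2 = 8133904 ≡ 2466 (mod 5639)
So 3985^128 ≡ 2466 (mod 5639).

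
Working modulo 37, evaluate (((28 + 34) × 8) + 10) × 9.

28 + 34 = 62 ≡ 25 (mod 37)
25 × 8 = 200 ≡ 15 (mod 37)
15 + 10 = 25
25 × 9 = 225 ≡ 3 (mod 37)

3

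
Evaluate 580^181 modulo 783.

181 in binary is 10110101, i.e. 181 = 128 + 32 + 16 + 4 + 1.
580^1 ≡ 580 (mod 783)
580^2 ≡ 580^2 = 336400 ≡ 493 (mod 783)
580^4 ≡ 493^2 = 243049 ≡ 319 (mod 783)
580^8 ≡ 319^2 = 101761 ≡ 754 (mod 783)
580^16 ≡ 754^2 = 568516 ≡ 58 (mod 783)
580^32 ≡ 58^2 = 3364 ≡ 232 (mod 783)
580^64 ≡ 232^2 = 53824 ≡ 580 (mod 783)
580^128 ≡ 580^2 = 336400 ≡ 493 (mod 783)
580^181 = 580^128 · 580^32 · 580^16 · 580^4 · 580^1 ≡ 493 · 232 · 58 · 319 · 580 (mod 783).
Accumulate the product:
493 · 232 = 114376 ≡ 58
58 · 58 = 3364 ≡ 232
232 · 319 = 74008 ≡ 406
406 · 580 = 235480 ≡ 580

580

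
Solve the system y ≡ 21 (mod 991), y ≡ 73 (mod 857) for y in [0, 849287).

991⁻¹ mod 857: 991·582 ≡ 1 (mod 857), so 991⁻¹ ≡ 582.
y = 21 + 991·((73 − 21)·582 mod 857) = 21 + 991·269 = 266600.
Check: 266600 mod 991 = 21, 266600 mod 857 = 73. ✓

266600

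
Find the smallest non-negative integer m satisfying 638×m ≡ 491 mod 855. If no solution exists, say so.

gcd(638, 855) = 1, so a unique solution mod 855 exists.
638⁻¹ ≡ 197 (mod 855).
m ≡ 197×491 ≡ 112 (mod 855).

112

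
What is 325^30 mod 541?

Compute successive squares:
30 in binary is 11110, i.e. 30 = 16 + 8 + 4 + 2.
325^1 ≡ 325 (mod 541)
325^2 ≡ 325^2 = 105625 ≡ 130 (mod 541)
325^4 ≡ 130^2 = 16900 ≡ 129 (mod 541)
325^8 ≡ 129^2 = 16641 ≡ 411 (mod 541)
325^16 ≡ 411^2 = 168921 ≡ 129 (mod 541)
325^30 = 325^16 * 325^8 * 325^4 * 325^2 ≡ 129 * 411 * 129 * 130 (mod 541).
Accumulate the product:
129 * 411 = 53019 ≡ 1
1 * 129 = 129
129 * 130 = 16770 ≡ 540

540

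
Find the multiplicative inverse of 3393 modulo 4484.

4073

By the extended Euclidean algorithm:
4484 = 1×3393 + 1091
3393 = 3×1091 + 120
1091 = 9×120 + 11
120 = 10×11 + 10
11 = 1×10 + 1
10 = 10×1 + 0
gcd(3393, 4484) = 1, so the inverse exists.
Bézout: 1 = 311×4484 − 411×3393.
So 3393⁻¹ ≡ −411 ≡ 4073 (mod 4484).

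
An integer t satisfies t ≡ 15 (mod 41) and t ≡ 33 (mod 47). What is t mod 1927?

1819

41⁻¹ mod 47: 41*39 ≡ 1 (mod 47), so 41⁻¹ ≡ 39.
t = 15 + 41*((33 − 15)*39 mod 47) = 15 + 41*44 = 1819.
Check: 1819 mod 41 = 15, 1819 mod 47 = 33. ✓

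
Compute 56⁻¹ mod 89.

62

Apply the Euclidean algorithm and back-substitute:
89 = 1×56 + 33
56 = 1×33 + 23
33 = 1×23 + 10
23 = 2×10 + 3
10 = 3×3 + 1
3 = 3×1 + 0
gcd(56, 89) = 1, so the inverse exists.
Back-substitute for 1:
1 = 1×10 − 3×3
  = −3×23 + 7×10
  = 7×33 − 10×23
  = −10×56 + 17×33
  = 17×89 − 27×56
So 56⁻¹ ≡ −27 ≡ 62 (mod 89).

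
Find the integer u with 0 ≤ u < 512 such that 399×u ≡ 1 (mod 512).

512 = 1·399 + 113
399 = 3·113 + 60
113 = 1·60 + 53
60 = 1·53 + 7
53 = 7·7 + 4
7 = 1·4 + 3
4 = 1·3 + 1
3 = 3·1 + 0
gcd(399, 512) = 1, so the inverse exists.
Bézout: 1 = 113·512 − 145·399.
So 399⁻¹ ≡ −145 ≡ 367 (mod 512).

367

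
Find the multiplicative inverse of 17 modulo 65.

23

Run the extended Euclidean algorithm:
65 = 3×17 + 14
17 = 1×14 + 3
14 = 4×3 + 2
3 = 1×2 + 1
2 = 2×1 + 0
gcd(17, 65) = 1, so the inverse exists.
Bézout: 1 = −6×65 + 23×17.
So 17⁻¹ ≡ 23 (mod 65).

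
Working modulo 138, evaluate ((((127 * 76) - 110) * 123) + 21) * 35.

33

127 * 76 = 9652 ≡ 130 (mod 138)
130 - 110 = 20
20 * 123 = 2460 ≡ 114 (mod 138)
114 + 21 = 135
135 * 35 = 4725 ≡ 33 (mod 138)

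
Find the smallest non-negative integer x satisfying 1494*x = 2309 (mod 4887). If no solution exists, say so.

gcd(1494, 4887) = 9, and 9 does not divide 2309.
So the congruence has no solution.

no solution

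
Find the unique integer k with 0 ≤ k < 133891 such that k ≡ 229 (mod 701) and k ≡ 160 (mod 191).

128512

701⁻¹ mod 191: 701*97 ≡ 1 (mod 191), so 701⁻¹ ≡ 97.
k = 229 + 701*((160 − 229)*97 mod 191) = 229 + 701*183 = 128512.
Check: 128512 mod 701 = 229, 128512 mod 191 = 160. ✓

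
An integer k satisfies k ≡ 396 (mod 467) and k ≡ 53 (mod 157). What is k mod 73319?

467⁻¹ mod 157: 467*39 ≡ 1 (mod 157), so 467⁻¹ ≡ 39.
k = 396 + 467*((53 − 396)*39 mod 157) = 396 + 467*125 = 58771.

58771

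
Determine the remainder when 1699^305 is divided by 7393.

3887

305 in binary is 100110001, i.e. 305 = 256 + 32 + 16 + 1.
1699^1 ≡ 1699 (mod 7393)
1699^2 ≡ 1699^2 = 2886601 ≡ 3331 (mod 7393)
1699^4 ≡ 3331^2 = 11095561 ≡ 6061 (mod 7393)
1699^8 ≡ 6061^2 = 36735721 ≡ 7297 (mod 7393)
1699^16 ≡ 7297^2 = 53246209 ≡ 1823 (mod 7393)
1699^32 ≡ 1823^2 = 3323329 ≡ 3872 (mod 7393)
1699^64 ≡ 3872^2 = 14992384 ≡ 6773 (mod 7393)
1699^128 ≡ 6773^2 = 45873529 ≡ 7357 (mod 7393)
1699^256 ≡ 7357^2 = 54125449 ≡ 1296 (mod 7393)
1699^305 = 1699^256 · 1699^32 · 1699^16 · 1699^1 ≡ 1296 · 3872 · 1823 · 1699 (mod 7393).
Accumulate the product:
1296 · 3872 = 5018112 ≡ 5658
5658 · 1823 = 10314534 ≡ 1299
1299 · 1699 = 2207001 ≡ 3887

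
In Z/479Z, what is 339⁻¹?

Run the extended Euclidean algorithm:
479 = 1·339 + 140
339 = 2·140 + 59
140 = 2·59 + 22
59 = 2·22 + 15
22 = 1·15 + 7
15 = 2·7 + 1
7 = 7·1 + 0
gcd(339, 479) = 1, so the inverse exists.
Bézout: 1 = −46·479 + 65·339.
So 339⁻¹ ≡ 65 (mod 479).

65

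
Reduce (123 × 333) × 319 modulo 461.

259

123 × 333 = 40959 ≡ 391 (mod 461)
391 × 319 = 124729 ≡ 259 (mod 461)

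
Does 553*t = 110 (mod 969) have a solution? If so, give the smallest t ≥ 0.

815

gcd(553, 969) = 1, so a unique solution mod 969 exists.
553⁻¹ ≡ 580 (mod 969).
t ≡ 580*110 ≡ 815 (mod 969).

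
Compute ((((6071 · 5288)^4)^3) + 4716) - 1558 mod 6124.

6071 · 5288 = 32103448 ≡ 1440 (mod 6124)
(1440)^4 ≡ 6064 (mod 6124)
(6064)^3 ≡ 4464 (mod 6124)
4464 + 4716 = 9180 ≡ 3056 (mod 6124)
3056 - 1558 = 1498

1498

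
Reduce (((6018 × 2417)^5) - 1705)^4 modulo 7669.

2154

6018 × 2417 = 14545506 ≡ 5082 (mod 7669)
(5082)^5 ≡ 7543 (mod 7669)
7543 - 1705 = 5838
(5838)^4 ≡ 2154 (mod 7669)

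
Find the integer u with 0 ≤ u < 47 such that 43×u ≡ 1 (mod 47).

Run the extended Euclidean algorithm:
47 = 1×43 + 4
43 = 10×4 + 3
4 = 1×3 + 1
3 = 3×1 + 0
gcd(43, 47) = 1, so the inverse exists.
Bézout: 1 = 11×47 − 12×43.
So 43⁻¹ ≡ −12 ≡ 35 (mod 47).

35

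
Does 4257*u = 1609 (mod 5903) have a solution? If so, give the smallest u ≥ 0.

gcd(4257, 5903) = 1, so a unique solution mod 5903 exists.
4257⁻¹ ≡ 3970 (mod 5903).
u ≡ 3970*1609 ≡ 684 (mod 5903).

684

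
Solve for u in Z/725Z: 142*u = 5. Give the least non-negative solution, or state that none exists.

gcd(142, 725) = 1, so a unique solution mod 725 exists.
142⁻¹ ≡ 628 (mod 725).
u ≡ 628*5 ≡ 240 (mod 725).

240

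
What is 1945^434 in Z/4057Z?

Using repeated squaring:
434 in binary is 110110010, i.e. 434 = 256 + 128 + 32 + 16 + 2.
1945^1 ≡ 1945 (mod 4057)
1945^2 ≡ 1945^2 = 3783025 ≡ 1901 (mod 4057)
1945^4 ≡ 1901^2 = 3613801 ≡ 3071 (mod 4057)
1945^8 ≡ 3071^2 = 9431041 ≡ 2573 (mod 4057)
1945^16 ≡ 2573^2 = 6620329 ≡ 3362 (mod 4057)
1945^32 ≡ 3362^2 = 11303044 ≡ 242 (mod 4057)
1945^64 ≡ 242^2 = 58564 ≡ 1766 (mod 4057)
1945^128 ≡ 1766^2 = 3118756 ≡ 2980 (mod 4057)
1945^256 ≡ 2980^2 = 8880400 ≡ 3684 (mod 4057)
1945^434 = 1945^256 · 1945^128 · 1945^32 · 1945^16 · 1945^2 ≡ 3684 · 2980 · 242 · 3362 · 1901 (mod 4057).
Accumulate the product:
3684 · 2980 = 10978320 ≡ 78
78 · 242 = 18876 ≡ 2648
2648 · 3362 = 8902576 ≡ 1518
1518 · 1901 = 2885718 ≡ 1191

1191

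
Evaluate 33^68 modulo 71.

Compute successive squares:
33^1 ≡ 33 (mod 71)
33^2 ≡ 33^2 = 1089 ≡ 24 (mod 71)
33^4 ≡ 24^2 = 576 ≡ 8 (mod 71)
33^8 ≡ 8^2 = 64 (mod 71)
33^16 ≡ 64^2 = 4096 ≡ 49 (mod 71)
33^32 ≡ 49^2 = 2401 ≡ 58 (mod 71)
33^64 ≡ 58^2 = 3364 ≡ 27 (mod 71)
33^68 = 33^64 · 33^4 ≡ 27 · 8 (mod 71).
27 · 8 = 216 ≡ 3 (mod 71).

3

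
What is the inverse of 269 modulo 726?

251

By the extended Euclidean algorithm:
726 = 2×269 + 188
269 = 1×188 + 81
188 = 2×81 + 26
81 = 3×26 + 3
26 = 8×3 + 2
3 = 1×2 + 1
2 = 2×1 + 0
gcd(269, 726) = 1, so the inverse exists.
Back-substitute for 1:
1 = 1×3 − 1×2
  = −1×26 + 9×3
  = 9×81 − 28×26
  = −28×188 + 65×81
  = 65×269 − 93×188
  = −93×726 + 251×269
So 269⁻¹ ≡ 251 (mod 726).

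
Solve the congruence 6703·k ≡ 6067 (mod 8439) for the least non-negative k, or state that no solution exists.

gcd(6703, 8439) = 1, so a unique solution mod 8439 exists.
6703⁻¹ ≡ 6373 (mod 8439).
k ≡ 6373·6067 ≡ 5932 (mod 8439).

5932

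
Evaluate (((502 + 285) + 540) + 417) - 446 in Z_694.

604

502 + 285 = 787 ≡ 93 (mod 694)
93 + 540 = 633
633 + 417 = 1050 ≡ 356 (mod 694)
356 - 446 = -90 ≡ 604 (mod 694)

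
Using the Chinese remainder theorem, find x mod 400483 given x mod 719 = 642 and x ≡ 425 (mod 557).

86203

719⁻¹ mod 557: 719×251 ≡ 1 (mod 557), so 719⁻¹ ≡ 251.
x = 642 + 719×((425 − 642)×251 mod 557) = 642 + 719×119 = 86203.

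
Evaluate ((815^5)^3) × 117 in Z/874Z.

(815)^5 ≡ 709 (mod 874)
(709)^3 ≡ 235 (mod 874)
235 × 117 = 27495 ≡ 401 (mod 874)

401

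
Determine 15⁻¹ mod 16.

By the extended Euclidean algorithm:
16 = 1×15 + 1
15 = 15×1 + 0
gcd(15, 16) = 1, so the inverse exists.
Back-substitute for 1:
1 = 1×16 − 1×15
So 15⁻¹ ≡ −1 ≡ 15 (mod 16).

15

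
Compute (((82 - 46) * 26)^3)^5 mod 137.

82 - 46 = 36
36 * 26 = 936 ≡ 114 (mod 137)
(114)^3 ≡ 26 (mod 137)
(26)^5 ≡ 51 (mod 137)

51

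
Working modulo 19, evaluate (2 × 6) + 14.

2 × 6 = 12
12 + 14 = 26 ≡ 7 (mod 19)

7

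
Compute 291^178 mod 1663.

1028

By square-and-multiply:
291^1 ≡ 291 (mod 1663)
291^2 ≡ 291^2 = 84681 ≡ 1531 (mod 1663)
291^4 ≡ 1531^2 = 2343961 ≡ 794 (mod 1663)
291^8 ≡ 794^2 = 630436 ≡ 159 (mod 1663)
291^16 ≡ 159^2 = 25281 ≡ 336 (mod 1663)
291^32 ≡ 336^2 = 112896 ≡ 1475 (mod 1663)
291^64 ≡ 1475^2 = 2175625 ≡ 421 (mod 1663)
291^128 ≡ 421^2 = 177241 ≡ 963 (mod 1663)
291^178 = 291^128 · 291^32 · 291^16 · 291^2 ≡ 963 · 1475 · 336 · 1531 (mod 1663).
Accumulate the product:
963 · 1475 = 1420425 ≡ 223
223 · 336 = 74928 ≡ 93
93 · 1531 = 142383 ≡ 1028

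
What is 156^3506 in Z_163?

95

Compute successive squares:
156^1 ≡ 156 (mod 163)
156^2 ≡ 156^2 = 24336 ≡ 49 (mod 163)
156^4 ≡ 49^2 = 2401 ≡ 119 (mod 163)
156^8 ≡ 119^2 = 14161 ≡ 143 (mod 163)
156^16 ≡ 143^2 = 20449 ≡ 74 (mod 163)
156^32 ≡ 74^2 = 5476 ≡ 97 (mod 163)
156^64 ≡ 97^2 = 9409 ≡ 118 (mod 163)
156^128 ≡ 118^2 = 13924 ≡ 69 (mod 163)
156^256 ≡ 69^2 = 4761 ≡ 34 (mod 163)
156^512 ≡ 34^2 = 1156 ≡ 15 (mod 163)
156^1024 ≡ 15^2 = 225 ≡ 62 (mod 163)
156^2048 ≡ 62^2 = 3844 ≡ 95 (mod 163)
156^3506 = 156^2048 * 156^1024 * 156^256 * 156^128 * 156^32 * 156^16 * 156^2 ≡ 95 * 62 * 34 * 69 * 97 * 74 * 49 (mod 163).
Accumulate the product:
95 * 62 = 5890 ≡ 22
22 * 34 = 748 ≡ 96
96 * 69 = 6624 ≡ 104
104 * 97 = 10088 ≡ 145
145 * 74 = 10730 ≡ 135
135 * 49 = 6615 ≡ 95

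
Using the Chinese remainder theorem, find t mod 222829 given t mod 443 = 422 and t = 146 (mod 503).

443⁻¹ mod 503: 443·394 ≡ 1 (mod 503), so 443⁻¹ ≡ 394.
t = 422 + 443·((146 − 422)·394 mod 503) = 422 + 443·407 = 180723.

180723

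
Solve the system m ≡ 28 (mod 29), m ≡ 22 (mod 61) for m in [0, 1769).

144

29⁻¹ mod 61: 29·40 ≡ 1 (mod 61), so 29⁻¹ ≡ 40.
m = 28 + 29·((22 − 28)·40 mod 61) = 28 + 29·4 = 144.
Check: 144 mod 29 = 28, 144 mod 61 = 22. ✓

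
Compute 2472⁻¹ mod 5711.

3440

Apply the Euclidean algorithm and back-substitute:
5711 = 2*2472 + 767
2472 = 3*767 + 171
767 = 4*171 + 83
171 = 2*83 + 5
83 = 16*5 + 3
5 = 1*3 + 2
3 = 1*2 + 1
2 = 2*1 + 0
gcd(2472, 5711) = 1, so the inverse exists.
Bézout: 1 = 983*5711 − 2271*2472.
So 2472⁻¹ ≡ −2271 ≡ 3440 (mod 5711).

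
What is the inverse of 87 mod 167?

Run the extended Euclidean algorithm:
167 = 1*87 + 80
87 = 1*80 + 7
80 = 11*7 + 3
7 = 2*3 + 1
3 = 3*1 + 0
gcd(87, 167) = 1, so the inverse exists.
Bézout: 1 = −25*167 + 48*87.
So 87⁻¹ ≡ 48 (mod 167).

48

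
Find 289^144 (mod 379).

Using repeated squaring:
144 in binary is 10010000, i.e. 144 = 128 + 16.
289^1 ≡ 289 (mod 379)
289^2 ≡ 289^2 = 83521 ≡ 141 (mod 379)
289^4 ≡ 141^2 = 19881 ≡ 173 (mod 379)
289^8 ≡ 173^2 = 29929 ≡ 367 (mod 379)
289^16 ≡ 367^2 = 134689 ≡ 144 (mod 379)
289^32 ≡ 144^2 = 20736 ≡ 270 (mod 379)
289^64 ≡ 270^2 = 72900 ≡ 132 (mod 379)
289^128 ≡ 132^2 = 17424 ≡ 369 (mod 379)
289^144 = 289^128 · 289^16 ≡ 369 · 144 (mod 379).
369 · 144 = 53136 ≡ 76 (mod 379).

76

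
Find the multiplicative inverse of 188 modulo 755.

502

By the extended Euclidean algorithm:
755 = 4·188 + 3
188 = 62·3 + 2
3 = 1·2 + 1
2 = 2·1 + 0
gcd(188, 755) = 1, so the inverse exists.
Back-substitute for 1:
1 = 1·3 − 1·2
  = −1·188 + 63·3
  = 63·755 − 253·188
So 188⁻¹ ≡ −253 ≡ 502 (mod 755).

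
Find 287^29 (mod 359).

29 in binary is 11101, i.e. 29 = 16 + 8 + 4 + 1.
287^1 ≡ 287 (mod 359)
287^2 ≡ 287^2 = 82369 ≡ 158 (mod 359)
287^4 ≡ 158^2 = 24964 ≡ 193 (mod 359)
287^8 ≡ 193^2 = 37249 ≡ 272 (mod 359)
287^16 ≡ 272^2 = 73984 ≡ 30 (mod 359)
287^29 = 287^16 * 287^8 * 287^4 * 287^1 ≡ 30 * 272 * 193 * 287 (mod 359).
Accumulate the product:
30 * 272 = 8160 ≡ 262
262 * 193 = 50566 ≡ 306
306 * 287 = 87822 ≡ 226

226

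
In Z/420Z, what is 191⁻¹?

11

420 = 2·191 + 38
191 = 5·38 + 1
38 = 38·1 + 0
gcd(191, 420) = 1, so the inverse exists.
Bézout: 1 = −5·420 + 11·191.
So 191⁻¹ ≡ 11 (mod 420).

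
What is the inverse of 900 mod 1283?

Run the extended Euclidean algorithm:
1283 = 1*900 + 383
900 = 2*383 + 134
383 = 2*134 + 115
134 = 1*115 + 19
115 = 6*19 + 1
19 = 19*1 + 0
gcd(900, 1283) = 1, so the inverse exists.
Back-substitute for 1:
1 = 1*115 − 6*19
  = −6*134 + 7*115
  = 7*383 − 20*134
  = −20*900 + 47*383
  = 47*1283 − 67*900
So 900⁻¹ ≡ −67 ≡ 1216 (mod 1283).

1216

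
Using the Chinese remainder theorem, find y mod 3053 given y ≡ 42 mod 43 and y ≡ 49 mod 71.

2321

43⁻¹ mod 71: 43*38 ≡ 1 (mod 71), so 43⁻¹ ≡ 38.
y = 42 + 43*((49 − 42)*38 mod 71) = 42 + 43*53 = 2321.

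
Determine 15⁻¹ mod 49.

36

Apply the Euclidean algorithm and back-substitute:
49 = 3×15 + 4
15 = 3×4 + 3
4 = 1×3 + 1
3 = 3×1 + 0
gcd(15, 49) = 1, so the inverse exists.
Bézout: 1 = 4×49 − 13×15.
So 15⁻¹ ≡ −13 ≡ 36 (mod 49).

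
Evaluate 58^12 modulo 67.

9

12 in binary is 1100, i.e. 12 = 8 + 4.
58^1 ≡ 58 (mod 67)
58^2 ≡ 58^2 = 3364 ≡ 14 (mod 67)
58^4 ≡ 14^2 = 196 ≡ 62 (mod 67)
58^8 ≡ 62^2 = 3844 ≡ 25 (mod 67)
58^12 = 58^8 * 58^4 ≡ 25 * 62 (mod 67).
25 * 62 = 1550 ≡ 9 (mod 67).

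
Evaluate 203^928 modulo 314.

171

By square-and-multiply:
928 in binary is 1110100000, i.e. 928 = 512 + 256 + 128 + 32.
203^1 ≡ 203 (mod 314)
203^2 ≡ 203^2 = 41209 ≡ 75 (mod 314)
203^4 ≡ 75^2 = 5625 ≡ 287 (mod 314)
203^8 ≡ 287^2 = 82369 ≡ 101 (mod 314)
203^16 ≡ 101^2 = 10201 ≡ 153 (mod 314)
203^32 ≡ 153^2 = 23409 ≡ 173 (mod 314)
203^64 ≡ 173^2 = 29929 ≡ 99 (mod 314)
203^128 ≡ 99^2 = 9801 ≡ 67 (mod 314)
203^256 ≡ 67^2 = 4489 ≡ 93 (mod 314)
203^512 ≡ 93^2 = 8649 ≡ 171 (mod 314)
203^928 = 203^512 × 203^256 × 203^128 × 203^32 ≡ 171 × 93 × 67 × 173 (mod 314).
Accumulate the product:
171 × 93 = 15903 ≡ 203
203 × 67 = 13601 ≡ 99
99 × 173 = 17127 ≡ 171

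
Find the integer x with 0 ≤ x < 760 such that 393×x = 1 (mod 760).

497

Apply the Euclidean algorithm and back-substitute:
760 = 1*393 + 367
393 = 1*367 + 26
367 = 14*26 + 3
26 = 8*3 + 2
3 = 1*2 + 1
2 = 2*1 + 0
gcd(393, 760) = 1, so the inverse exists.
Bézout: 1 = 136*760 − 263*393.
So 393⁻¹ ≡ −263 ≡ 497 (mod 760).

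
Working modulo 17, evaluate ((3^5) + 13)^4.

(3)^5 ≡ 5 (mod 17)
5 + 13 = 18 ≡ 1 (mod 17)
(1)^4 ≡ 1 (mod 17)

1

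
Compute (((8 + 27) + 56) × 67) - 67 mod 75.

8 + 27 = 35
35 + 56 = 91 ≡ 16 (mod 75)
16 × 67 = 1072 ≡ 22 (mod 75)
22 - 67 = -45 ≡ 30 (mod 75)

30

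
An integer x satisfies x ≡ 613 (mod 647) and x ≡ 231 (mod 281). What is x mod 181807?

141012

647⁻¹ mod 281: 647*162 ≡ 1 (mod 281), so 647⁻¹ ≡ 162.
x = 613 + 647*((231 − 613)*162 mod 281) = 613 + 647*217 = 141012.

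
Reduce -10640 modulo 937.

604

-10640 = -12*937 + 604, so -10640 ≡ 604 (mod 937).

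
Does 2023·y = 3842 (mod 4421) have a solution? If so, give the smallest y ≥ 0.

gcd(2023, 4421) = 1, so a unique solution mod 4421 exists.
2023⁻¹ ≡ 3973 (mod 4421).
y ≡ 3973·3842 ≡ 2974 (mod 4421).

2974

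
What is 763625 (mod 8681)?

8378

763625 = 87×8681 + 8378, so 763625 ≡ 8378 (mod 8681).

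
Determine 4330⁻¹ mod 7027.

2754

Run the extended Euclidean algorithm:
7027 = 1×4330 + 2697
4330 = 1×2697 + 1633
2697 = 1×1633 + 1064
1633 = 1×1064 + 569
1064 = 1×569 + 495
569 = 1×495 + 74
495 = 6×74 + 51
74 = 1×51 + 23
51 = 2×23 + 5
23 = 4×5 + 3
5 = 1×3 + 2
3 = 1×2 + 1
2 = 2×1 + 0
gcd(4330, 7027) = 1, so the inverse exists.
Back-substitute for 1:
1 = 1×3 − 1×2
  = −1×5 + 2×3
  = 2×23 − 9×5
  = −9×51 + 20×23
  = 20×74 − 29×51
  = −29×495 + 194×74
  = 194×569 − 223×495
  = −223×1064 + 417×569
  = 417×1633 − 640×1064
  = −640×2697 + 1057×1633
  = 1057×4330 − 1697×2697
  = −1697×7027 + 2754×4330
So 4330⁻¹ ≡ 2754 (mod 7027).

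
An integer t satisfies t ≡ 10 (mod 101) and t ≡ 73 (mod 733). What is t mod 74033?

12534

101⁻¹ mod 733: 101·479 ≡ 1 (mod 733), so 101⁻¹ ≡ 479.
t = 10 + 101·((73 − 10)·479 mod 733) = 10 + 101·124 = 12534.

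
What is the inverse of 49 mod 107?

83

By the extended Euclidean algorithm:
107 = 2·49 + 9
49 = 5·9 + 4
9 = 2·4 + 1
4 = 4·1 + 0
gcd(49, 107) = 1, so the inverse exists.
Back-substitute for 1:
1 = 1·9 − 2·4
  = −2·49 + 11·9
  = 11·107 − 24·49
So 49⁻¹ ≡ −24 ≡ 83 (mod 107).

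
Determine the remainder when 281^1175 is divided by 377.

161

Compute successive squares:
281^1 ≡ 281 (mod 377)
281^2 ≡ 281^2 = 78961 ≡ 168 (mod 377)
281^4 ≡ 168^2 = 28224 ≡ 326 (mod 377)
281^8 ≡ 326^2 = 106276 ≡ 339 (mod 377)
281^16 ≡ 339^2 = 114921 ≡ 313 (mod 377)
281^32 ≡ 313^2 = 97969 ≡ 326 (mod 377)
281^64 ≡ 326^2 = 106276 ≡ 339 (mod 377)
281^128 ≡ 339^2 = 114921 ≡ 313 (mod 377)
281^256 ≡ 313^2 = 97969 ≡ 326 (mod 377)
281^512 ≡ 326^2 = 106276 ≡ 339 (mod 377)
281^1024 ≡ 339^2 = 114921 ≡ 313 (mod 377)
281^1175 = 281^1024 × 281^128 × 281^16 × 281^4 × 281^2 × 281^1 ≡ 313 × 313 × 313 × 326 × 168 × 281 (mod 377).
Accumulate the product:
313 × 313 = 97969 ≡ 326
326 × 313 = 102038 ≡ 248
248 × 326 = 80848 ≡ 170
170 × 168 = 28560 ≡ 285
285 × 281 = 80085 ≡ 161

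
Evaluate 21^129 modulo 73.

22

By square-and-multiply:
21^1 ≡ 21 (mod 73)
21^2 ≡ 21^2 = 441 ≡ 3 (mod 73)
21^4 ≡ 3^2 = 9 (mod 73)
21^8 ≡ 9^2 = 81 ≡ 8 (mod 73)
21^16 ≡ 8^2 = 64 (mod 73)
21^32 ≡ 64^2 = 4096 ≡ 8 (mod 73)
21^64 ≡ 8^2 = 64 (mod 73)
21^128 ≡ 64^2 = 4096 ≡ 8 (mod 73)
21^129 = 21^128 · 21^1 ≡ 8 · 21 (mod 73).
8 · 21 = 168 ≡ 22 (mod 73).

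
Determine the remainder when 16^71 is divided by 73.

32

71 in binary is 1000111, i.e. 71 = 64 + 4 + 2 + 1.
16^1 ≡ 16 (mod 73)
16^2 ≡ 16^2 = 256 ≡ 37 (mod 73)
16^4 ≡ 37^2 = 1369 ≡ 55 (mod 73)
16^8 ≡ 55^2 = 3025 ≡ 32 (mod 73)
16^16 ≡ 32^2 = 1024 ≡ 2 (mod 73)
16^32 ≡ 2^2 = 4 (mod 73)
16^64 ≡ 4^2 = 16 (mod 73)
16^71 = 16^64 · 16^4 · 16^2 · 16^1 ≡ 16 · 55 · 37 · 16 (mod 73).
Accumulate the product:
16 · 55 = 880 ≡ 4
4 · 37 = 148 ≡ 2
2 · 16 = 32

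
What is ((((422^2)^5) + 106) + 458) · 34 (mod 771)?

157

(422)^2 ≡ 754 (mod 771)
(754)^5 ≡ 325 (mod 771)
325 + 106 = 431
431 + 458 = 889 ≡ 118 (mod 771)
118 · 34 = 4012 ≡ 157 (mod 771)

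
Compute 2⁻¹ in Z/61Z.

31

61 = 30×2 + 1
2 = 2×1 + 0
gcd(2, 61) = 1, so the inverse exists.
Back-substitute for 1:
1 = 1×61 − 30×2
So 2⁻¹ ≡ −30 ≡ 31 (mod 61).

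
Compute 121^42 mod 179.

95

42 in binary is 101010, i.e. 42 = 32 + 8 + 2.
121^1 ≡ 121 (mod 179)
121^2 ≡ 121^2 = 14641 ≡ 142 (mod 179)
121^4 ≡ 142^2 = 20164 ≡ 116 (mod 179)
121^8 ≡ 116^2 = 13456 ≡ 31 (mod 179)
121^16 ≡ 31^2 = 961 ≡ 66 (mod 179)
121^32 ≡ 66^2 = 4356 ≡ 60 (mod 179)
121^42 = 121^32 × 121^8 × 121^2 ≡ 60 × 31 × 142 (mod 179).
Accumulate the product:
60 × 31 = 1860 ≡ 70
70 × 142 = 9940 ≡ 95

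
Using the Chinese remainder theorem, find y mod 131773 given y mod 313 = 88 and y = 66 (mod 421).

313⁻¹ mod 421: 313*191 ≡ 1 (mod 421), so 313⁻¹ ≡ 191.
y = 88 + 313*((66 − 88)*191 mod 421) = 88 + 313*8 = 2592.

2592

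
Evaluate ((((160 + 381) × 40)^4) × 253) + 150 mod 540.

160 + 381 = 541 ≡ 1 (mod 540)
1 × 40 = 40
(40)^4 ≡ 400 (mod 540)
400 × 253 = 101200 ≡ 220 (mod 540)
220 + 150 = 370

370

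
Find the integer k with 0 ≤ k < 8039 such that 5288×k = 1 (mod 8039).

Apply the Euclidean algorithm and back-substitute:
8039 = 1×5288 + 2751
5288 = 1×2751 + 2537
2751 = 1×2537 + 214
2537 = 11×214 + 183
214 = 1×183 + 31
183 = 5×31 + 28
31 = 1×28 + 3
28 = 9×3 + 1
3 = 3×1 + 0
gcd(5288, 8039) = 1, so the inverse exists.
Back-substitute for 1:
1 = 1×28 − 9×3
  = −9×31 + 10×28
  = 10×183 − 59×31
  = −59×214 + 69×183
  = 69×2537 − 818×214
  = −818×2751 + 887×2537
  = 887×5288 − 1705×2751
  = −1705×8039 + 2592×5288
So 5288⁻¹ ≡ 2592 (mod 8039).

2592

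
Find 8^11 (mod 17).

2

8^1 ≡ 8 (mod 17)
8^2 ≡ 8^2 = 64 ≡ 13 (mod 17)
8^4 ≡ 13^2 = 169 ≡ 16 (mod 17)
8^8 ≡ 16^2 = 256 ≡ 1 (mod 17)
8^11 = 8^8 * 8^2 * 8^1 ≡ 1 * 13 * 8 (mod 17).
Accumulate the product:
1 * 13 = 13
13 * 8 = 104 ≡ 2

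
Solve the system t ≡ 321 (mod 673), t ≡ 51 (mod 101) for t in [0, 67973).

673⁻¹ mod 101: 673×98 ≡ 1 (mod 101), so 673⁻¹ ≡ 98.
t = 321 + 673×((51 − 321)×98 mod 101) = 321 + 673×2 = 1667.
Check: 1667 mod 673 = 321, 1667 mod 101 = 51. ✓

1667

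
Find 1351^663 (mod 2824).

1767

Using repeated squaring:
663 in binary is 1010010111, i.e. 663 = 512 + 128 + 16 + 4 + 2 + 1.
1351^1 ≡ 1351 (mod 2824)
1351^2 ≡ 1351^2 = 1825201 ≡ 897 (mod 2824)
1351^4 ≡ 897^2 = 804609 ≡ 2593 (mod 2824)
1351^8 ≡ 2593^2 = 6723649 ≡ 2529 (mod 2824)
1351^16 ≡ 2529^2 = 6395841 ≡ 2305 (mod 2824)
1351^32 ≡ 2305^2 = 5313025 ≡ 1081 (mod 2824)
1351^64 ≡ 1081^2 = 1168561 ≡ 2249 (mod 2824)
1351^128 ≡ 2249^2 = 5058001 ≡ 217 (mod 2824)
1351^256 ≡ 217^2 = 47089 ≡ 1905 (mod 2824)
1351^512 ≡ 1905^2 = 3629025 ≡ 185 (mod 2824)
1351^663 = 1351^512 * 1351^128 * 1351^16 * 1351^4 * 1351^2 * 1351^1 ≡ 185 * 217 * 2305 * 2593 * 897 * 1351 (mod 2824).
Accumulate the product:
185 * 217 = 40145 ≡ 609
609 * 2305 = 1403745 ≡ 217
217 * 2593 = 562681 ≡ 705
705 * 897 = 632385 ≡ 2633
2633 * 1351 = 3557183 ≡ 1767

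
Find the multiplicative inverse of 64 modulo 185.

159

185 = 2*64 + 57
64 = 1*57 + 7
57 = 8*7 + 1
7 = 7*1 + 0
gcd(64, 185) = 1, so the inverse exists.
Back-substitute for 1:
1 = 1*57 − 8*7
  = −8*64 + 9*57
  = 9*185 − 26*64
So 64⁻¹ ≡ −26 ≡ 159 (mod 185).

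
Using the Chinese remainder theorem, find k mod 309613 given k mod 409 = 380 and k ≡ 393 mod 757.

409⁻¹ mod 757: 409·211 ≡ 1 (mod 757), so 409⁻¹ ≡ 211.
k = 380 + 409·((393 − 380)·211 mod 757) = 380 + 409·472 = 193428.
Check: 193428 mod 409 = 380, 193428 mod 757 = 393. ✓

193428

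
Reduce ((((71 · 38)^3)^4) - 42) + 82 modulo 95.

21

71 · 38 = 2698 ≡ 38 (mod 95)
(38)^3 ≡ 57 (mod 95)
(57)^4 ≡ 76 (mod 95)
76 - 42 = 34
34 + 82 = 116 ≡ 21 (mod 95)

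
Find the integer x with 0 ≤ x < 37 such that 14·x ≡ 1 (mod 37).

8

Apply the Euclidean algorithm and back-substitute:
37 = 2×14 + 9
14 = 1×9 + 5
9 = 1×5 + 4
5 = 1×4 + 1
4 = 4×1 + 0
gcd(14, 37) = 1, so the inverse exists.
Bézout: 1 = −3×37 + 8×14.
So 14⁻¹ ≡ 8 (mod 37).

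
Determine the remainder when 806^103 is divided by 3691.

1186

806^1 ≡ 806 (mod 3691)
806^2 ≡ 806^2 = 649636 ≡ 20 (mod 3691)
806^4 ≡ 20^2 = 400 (mod 3691)
806^8 ≡ 400^2 = 160000 ≡ 1287 (mod 3691)
806^16 ≡ 1287^2 = 1656369 ≡ 2801 (mod 3691)
806^32 ≡ 2801^2 = 7845601 ≡ 2226 (mod 3691)
806^64 ≡ 2226^2 = 4955076 ≡ 1754 (mod 3691)
806^103 = 806^64 · 806^32 · 806^4 · 806^2 · 806^1 ≡ 1754 · 2226 · 400 · 20 · 806 (mod 3691).
Accumulate the product:
1754 · 2226 = 3904404 ≡ 3017
3017 · 400 = 1206800 ≡ 3534
3534 · 20 = 70680 ≡ 551
551 · 806 = 444106 ≡ 1186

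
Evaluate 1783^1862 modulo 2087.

1784

1862 in binary is 11101000110, i.e. 1862 = 1024 + 512 + 256 + 64 + 4 + 2.
1783^1 ≡ 1783 (mod 2087)
1783^2 ≡ 1783^2 = 3179089 ≡ 588 (mod 2087)
1783^4 ≡ 588^2 = 345744 ≡ 1389 (mod 2087)
1783^8 ≡ 1389^2 = 1929321 ≡ 933 (mod 2087)
1783^16 ≡ 933^2 = 870489 ≡ 210 (mod 2087)
1783^32 ≡ 210^2 = 44100 ≡ 273 (mod 2087)
1783^64 ≡ 273^2 = 74529 ≡ 1484 (mod 2087)
1783^128 ≡ 1484^2 = 2202256 ≡ 471 (mod 2087)
1783^256 ≡ 471^2 = 221841 ≡ 619 (mod 2087)
1783^512 ≡ 619^2 = 383161 ≡ 1240 (mod 2087)
1783^1024 ≡ 1240^2 = 1537600 ≡ 1568 (mod 2087)
1783^1862 = 1783^1024 * 1783^512 * 1783^256 * 1783^64 * 1783^4 * 1783^2 ≡ 1568 * 1240 * 619 * 1484 * 1389 * 588 (mod 2087).
Accumulate the product:
1568 * 1240 = 1944320 ≡ 1323
1323 * 619 = 818937 ≡ 833
833 * 1484 = 1236172 ≡ 668
668 * 1389 = 927852 ≡ 1224
1224 * 588 = 719712 ≡ 1784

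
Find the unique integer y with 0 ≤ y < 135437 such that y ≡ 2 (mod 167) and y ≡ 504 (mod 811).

167⁻¹ mod 811: 167*34 ≡ 1 (mod 811), so 167⁻¹ ≡ 34.
y = 2 + 167*((504 − 2)*34 mod 811) = 2 + 167*37 = 6181.

6181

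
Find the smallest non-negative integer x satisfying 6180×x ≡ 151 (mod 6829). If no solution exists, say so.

4819

gcd(6180, 6829) = 1, so a unique solution mod 6829 exists.
6180⁻¹ ≡ 3062 (mod 6829).
x ≡ 3062×151 ≡ 4819 (mod 6829).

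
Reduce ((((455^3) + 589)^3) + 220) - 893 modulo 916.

259

(455)^3 ≡ 431 (mod 916)
431 + 589 = 1020 ≡ 104 (mod 916)
(104)^3 ≡ 16 (mod 916)
16 + 220 = 236
236 - 893 = -657 ≡ 259 (mod 916)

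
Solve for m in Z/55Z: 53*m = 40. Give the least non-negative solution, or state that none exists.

gcd(53, 55) = 1, so a unique solution mod 55 exists.
53⁻¹ ≡ 27 (mod 55).
m ≡ 27*40 ≡ 35 (mod 55).

35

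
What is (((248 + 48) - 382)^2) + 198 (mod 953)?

923

248 + 48 = 296
296 - 382 = -86 ≡ 867 (mod 953)
(867)^2 ≡ 725 (mod 953)
725 + 198 = 923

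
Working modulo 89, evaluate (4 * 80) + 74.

4 * 80 = 320 ≡ 53 (mod 89)
53 + 74 = 127 ≡ 38 (mod 89)

38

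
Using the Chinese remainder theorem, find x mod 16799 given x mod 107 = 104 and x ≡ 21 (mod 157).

107⁻¹ mod 157: 107*135 ≡ 1 (mod 157), so 107⁻¹ ≡ 135.
x = 104 + 107*((21 − 104)*135 mod 157) = 104 + 107*99 = 10697.
Check: 10697 mod 107 = 104, 10697 mod 157 = 21. ✓

10697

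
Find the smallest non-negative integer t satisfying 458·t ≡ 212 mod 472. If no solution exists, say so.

86

gcd(458, 472) = 2, and 2 | 212, so solutions exist.
Divide through by 2: 229·t mod 236 = 106.
229⁻¹ ≡ 101 (mod 236).
t ≡ 101·106 ≡ 86 (mod 236).
The smallest non-negative solution is t = 86.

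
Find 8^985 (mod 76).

Compute successive squares:
8^1 ≡ 8 (mod 76)
8^2 ≡ 8^2 = 64 (mod 76)
8^4 ≡ 64^2 = 4096 ≡ 68 (mod 76)
8^8 ≡ 68^2 = 4624 ≡ 64 (mod 76)
8^16 ≡ 64^2 = 4096 ≡ 68 (mod 76)
8^32 ≡ 68^2 = 4624 ≡ 64 (mod 76)
8^64 ≡ 64^2 = 4096 ≡ 68 (mod 76)
8^128 ≡ 68^2 = 4624 ≡ 64 (mod 76)
8^256 ≡ 64^2 = 4096 ≡ 68 (mod 76)
8^512 ≡ 68^2 = 4624 ≡ 64 (mod 76)
8^985 = 8^512 * 8^256 * 8^128 * 8^64 * 8^16 * 8^8 * 8^1 ≡ 64 * 68 * 64 * 68 * 68 * 64 * 8 (mod 76).
Accumulate the product:
64 * 68 = 4352 ≡ 20
20 * 64 = 1280 ≡ 64
64 * 68 = 4352 ≡ 20
20 * 68 = 1360 ≡ 68
68 * 64 = 4352 ≡ 20
20 * 8 = 160 ≡ 8

8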